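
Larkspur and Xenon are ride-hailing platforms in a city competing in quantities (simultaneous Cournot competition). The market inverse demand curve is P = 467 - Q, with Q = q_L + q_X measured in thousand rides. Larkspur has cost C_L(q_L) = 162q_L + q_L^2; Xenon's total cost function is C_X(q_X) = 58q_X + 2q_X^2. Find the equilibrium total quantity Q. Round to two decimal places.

119.65

Larkspur's profit: π_L = (467 - Q)q_L - (162q_L + q_L²). Setting ∂π_L/∂q_L = 0: 305 - 4q_L - (q_X) = 0.
Xenon's first-order condition: 409 - 6q_X - (q_L) = 0.
So q_L = (305 - q_X)/4 and q_X = (409 - q_L)/6.
Solving the pair: q_L = 1421/23, q_X = 1331/23.
Total output Q = 1421/23 + 1331/23 = 119.6522.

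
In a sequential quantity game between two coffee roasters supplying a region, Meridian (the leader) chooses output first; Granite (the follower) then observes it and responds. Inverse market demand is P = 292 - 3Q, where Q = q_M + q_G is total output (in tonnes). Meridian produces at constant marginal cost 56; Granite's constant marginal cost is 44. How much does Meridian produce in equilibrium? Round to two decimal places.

Solve by backward induction. Given q_M, the follower Granite maximises π_G = (292 - 3q_M - 3q_G)q_G - 44q_G.
∂π_G/∂q_G = 248 - 3q_M - 6q_G = 0 gives the reaction function q_G = (248 - 3q_M)/6.
Meridian substitutes q_G(q_M) into its own profit: π_M = q_M(292 - 3q_M - (248 - 3q_M)/2) - 56q_M = (168 - (3/2)q_M)q_M - 56q_M.
Maximising: ∂π_M/∂q_M = 112 - 3q_M = 0, giving q_M = 112/3.
Then q_G = (248 - 3·(112/3))/6 = 68/3.

37.33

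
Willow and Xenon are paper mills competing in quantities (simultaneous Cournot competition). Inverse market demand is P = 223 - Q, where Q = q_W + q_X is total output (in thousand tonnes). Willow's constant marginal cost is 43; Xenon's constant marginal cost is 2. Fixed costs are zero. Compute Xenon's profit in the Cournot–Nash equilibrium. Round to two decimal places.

7627.11

Willow's profit: π_W = (223 - Q)q_W - (43q_W). Setting ∂π_W/∂q_W = 0: 180 - 2q_W - (q_X) = 0.
Xenon's first-order condition: 221 - 2q_X - (q_W) = 0.
Rearranging gives the reaction functions q_W = (180 - q_X)/2 and q_X = (221 - q_W)/2.
Solving the pair: q_W = 139/3, q_X = 262/3.
Price P = 223 - 401/3 = 268/3.
Xenon's profit: (268/3 - 2)·(262/3) = 7627.1111.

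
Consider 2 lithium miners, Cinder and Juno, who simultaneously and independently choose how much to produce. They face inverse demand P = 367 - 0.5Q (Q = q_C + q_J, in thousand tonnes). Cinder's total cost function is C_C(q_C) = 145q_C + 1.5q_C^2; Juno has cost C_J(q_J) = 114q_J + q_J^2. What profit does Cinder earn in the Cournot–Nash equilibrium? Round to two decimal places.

4216.35

Cinder's profit: π_C = (367 - 0.5Q)q_C - (145q_C + (3/2)q_C²). Setting ∂π_C/∂q_C = 0: 222 - 4q_C - (1/2)(q_J) = 0.
Juno's profit: π_J = (367 - 0.5Q)q_J - (114q_J + q_J²). Setting ∂π_J/∂q_J = 0: 253 - 3q_J - (1/2)(q_C) = 0.
So q_C = (222 - (1/2)q_J)/4 and q_J = (253 - (1/2)q_C)/3.
Substituting one into the other gives q_C = 45.9149 and q_J = 76.6809.
Price P = 367 - (1/2)·122.5957 = 305.7021.
Cinder's profit: 305.7021·45.9149 - 145·45.9149 - (3/2)·45.9149² = 4216.3549.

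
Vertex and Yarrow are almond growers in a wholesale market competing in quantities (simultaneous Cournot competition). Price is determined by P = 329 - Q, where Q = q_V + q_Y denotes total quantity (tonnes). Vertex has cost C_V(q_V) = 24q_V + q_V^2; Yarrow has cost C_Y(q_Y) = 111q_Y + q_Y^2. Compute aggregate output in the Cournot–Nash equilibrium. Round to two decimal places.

Vertex's profit: π_V = (329 - Q)q_V - (24q_V + q_V²). Setting ∂π_V/∂q_V = 0: 305 - 4q_V - (q_Y) = 0.
Yarrow's profit: π_Y = (329 - Q)q_Y - (111q_Y + q_Y²). Setting ∂π_Y/∂q_Y = 0: 218 - 4q_Y - (q_V) = 0.
Best responses: q_V = (305 - q_Y)/4, q_Y = (218 - q_V)/4.
Substituting one into the other gives q_V = 334/5 and q_Y = 189/5.
Total output Q = 334/5 + 189/5 = 523/5.

104.60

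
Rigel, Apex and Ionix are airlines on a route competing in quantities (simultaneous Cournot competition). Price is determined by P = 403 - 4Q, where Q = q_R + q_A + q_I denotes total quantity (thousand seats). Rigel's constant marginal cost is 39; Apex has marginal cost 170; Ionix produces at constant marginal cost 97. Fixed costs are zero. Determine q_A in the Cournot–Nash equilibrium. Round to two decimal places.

1.81

Rigel's profit: π_R = (403 - 4Q)q_R - (39q_R). Setting ∂π_R/∂q_R = 0: 364 - 8q_R - 4(q_A + q_I) = 0.
Apex's profit: π_A = (403 - 4Q)q_A - (170q_A). Setting ∂π_A/∂q_A = 0: 233 - 8q_A - 4(q_R + q_I) = 0.
Ionix's profit: π_I = (403 - 4Q)q_I - (97q_I). Setting ∂π_I/∂q_I = 0: 306 - 8q_I - 4(q_R + q_A) = 0.
Summing all 3 equations gives 903 − 16Q = 0, hence Q = 903/16.
Back-substituting: q_R = (364 − 903/4)/4 = 553/16, q_A = (233 − 903/4)/4 = 29/16, q_I = (306 − 903/4)/4 = 321/16.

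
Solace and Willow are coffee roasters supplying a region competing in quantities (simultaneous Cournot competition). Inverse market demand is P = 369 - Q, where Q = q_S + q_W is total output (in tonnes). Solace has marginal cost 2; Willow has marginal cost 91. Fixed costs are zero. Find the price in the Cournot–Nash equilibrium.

154

Solace's profit: π_S = (369 - Q)q_S - (2q_S). Setting ∂π_S/∂q_S = 0: 367 - 2q_S - (q_W) = 0.
Willow's profit: π_W = (369 - Q)q_W - (91q_W). Setting ∂π_W/∂q_W = 0: 278 - 2q_W - (q_S) = 0.
So q_S = (367 - q_W)/2 and q_W = (278 - q_S)/2.
Substituting one into the other gives q_S = 152 and q_W = 63.
Total output Q = 215, so price P = 369 - 215 = 154.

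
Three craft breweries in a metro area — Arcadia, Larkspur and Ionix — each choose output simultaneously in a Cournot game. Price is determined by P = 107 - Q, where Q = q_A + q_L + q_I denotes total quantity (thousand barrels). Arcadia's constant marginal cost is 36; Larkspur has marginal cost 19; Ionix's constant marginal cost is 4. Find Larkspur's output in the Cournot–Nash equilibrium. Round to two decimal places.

Arcadia's profit: π_A = (107 - Q)q_A - (36q_A). Setting ∂π_A/∂q_A = 0: 71 - 2q_A - (q_L + q_I) = 0.
Larkspur's profit: π_L = (107 - Q)q_L - (19q_L). Setting ∂π_L/∂q_L = 0: 88 - 2q_L - (q_A + q_I) = 0.
Ionix's profit: π_I = (107 - Q)q_I - (4q_I). Setting ∂π_I/∂q_I = 0: 103 - 2q_I - (q_A + q_L) = 0.
Adding the 3 conditions: 262 − 2Q − 2Q = 0, i.e. Q = 131/2.
Back-substituting: q_A = (71 − 131/2) = 11/2, q_L = (88 − 131/2) = 45/2, q_I = (103 − 131/2) = 75/2.

22.50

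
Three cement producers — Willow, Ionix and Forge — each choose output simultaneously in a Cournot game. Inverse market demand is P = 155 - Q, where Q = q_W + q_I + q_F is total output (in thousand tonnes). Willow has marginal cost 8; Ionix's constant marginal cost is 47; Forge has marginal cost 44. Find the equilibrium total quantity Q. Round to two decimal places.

Willow's profit: π_W = (155 - Q)q_W - (8q_W). Setting ∂π_W/∂q_W = 0: 147 - 2q_W - (q_I + q_F) = 0.
Ionix's profit: π_I = (155 - Q)q_I - (47q_I). Setting ∂π_I/∂q_I = 0: 108 - 2q_I - (q_W + q_F) = 0.
Forge's profit: π_F = (155 - Q)q_F - (44q_F). Setting ∂π_F/∂q_F = 0: 111 - 2q_F - (q_W + q_I) = 0.
Adding the 3 conditions: 366 − 2Q − 2Q = 0, i.e. Q = 183/2.
Back-substituting: q_W = (147 − 183/2) = 111/2, q_I = (108 − 183/2) = 33/2, q_F = (111 − 183/2) = 39/2.
Total output Q = 111/2 + 33/2 + 39/2 = 183/2.

91.50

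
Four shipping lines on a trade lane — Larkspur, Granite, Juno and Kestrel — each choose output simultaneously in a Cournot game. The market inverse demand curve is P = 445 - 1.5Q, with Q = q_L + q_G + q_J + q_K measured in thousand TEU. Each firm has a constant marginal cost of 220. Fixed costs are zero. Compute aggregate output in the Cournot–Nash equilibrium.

120

Each firm earns π_i = (445 - 1.5Q)q_i - 220q_i.
First-order condition (treating rivals' output as given): 225 - 3q_i - (3/2)·Σ_{j≠i} q_j = 0.
With identical firms every q_j equals q_i, so Σ_{j≠i} q_j = 3q_i and 225 = (15/2)q_i, giving q_i = 30.
Total output Q = 30 + 30 + 30 + 30 = 120.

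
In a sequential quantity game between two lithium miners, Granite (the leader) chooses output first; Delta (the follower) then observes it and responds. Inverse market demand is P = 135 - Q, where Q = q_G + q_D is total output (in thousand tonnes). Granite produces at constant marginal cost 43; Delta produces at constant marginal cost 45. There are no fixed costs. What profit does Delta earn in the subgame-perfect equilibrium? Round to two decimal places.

462.25

Solve by backward induction. Given q_G, the follower Delta maximises π_D = (135 - q_G - q_D)q_D - 45q_D.
∂π_D/∂q_D = 90 - q_G - 2q_D = 0 gives the reaction function q_D = (90 - q_G)/2.
Granite substitutes q_D(q_G) into its own profit: π_G = q_G(135 - q_G - (90 - q_G)/2) - 43q_G = (90 - (1/2)q_G)q_G - 43q_G.
The leader's first-order condition 47 - q_G = 0 yields q_G = 47.
Then q_D = (90 - 47)/2 = 43/2.
Price P = 135 - 137/2 = 133/2.
Delta's profit: (133/2 - 45)·(43/2) = 1849/4.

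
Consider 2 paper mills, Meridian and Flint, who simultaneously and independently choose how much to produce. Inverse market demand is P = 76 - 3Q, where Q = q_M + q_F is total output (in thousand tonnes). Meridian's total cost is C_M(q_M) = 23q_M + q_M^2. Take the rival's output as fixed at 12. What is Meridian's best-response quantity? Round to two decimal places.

2.13

With the rival's output fixed at 12, Meridian's profit is π_M = (76 - 3·12 - 3q_M)q_M - (23q_M + q_M²) = (40 - 3q_M)q_M - (23q_M + q_M²).
∂π_M/∂q_M = 17 - 8q_M = 0, so q_M = 17/8.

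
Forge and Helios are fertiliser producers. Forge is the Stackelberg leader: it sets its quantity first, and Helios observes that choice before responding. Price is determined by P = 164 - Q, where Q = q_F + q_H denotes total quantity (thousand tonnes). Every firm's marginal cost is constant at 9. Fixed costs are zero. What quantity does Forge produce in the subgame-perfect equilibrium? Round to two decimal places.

77.50

Solve by backward induction. Given q_F, the follower Helios maximises π_H = (164 - q_F - q_H)q_H - 9q_H.
Follower FOC: 155 - q_F - 2q_H = 0, so q_H(q_F) = (155 - q_F)/2.
Forge substitutes q_H(q_F) into its own profit: π_F = q_F(164 - q_F - (155 - q_F)/2) - 9q_F = (173/2 - (1/2)q_F)q_F - 9q_F.
The leader's first-order condition 155/2 - q_F = 0 yields q_F = 155/2.
Then q_H = (155 - 155/2)/2 = 155/4.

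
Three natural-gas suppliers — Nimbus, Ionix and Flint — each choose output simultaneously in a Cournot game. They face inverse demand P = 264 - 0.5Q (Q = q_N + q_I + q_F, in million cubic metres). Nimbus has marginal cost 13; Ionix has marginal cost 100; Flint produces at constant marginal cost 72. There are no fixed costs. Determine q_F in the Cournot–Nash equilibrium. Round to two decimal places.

Nimbus's profit: π_N = (264 - 0.5Q)q_N - (13q_N). Setting ∂π_N/∂q_N = 0: 251 - q_N - (1/2)(q_I + q_F) = 0.
Ionix's profit: π_I = (264 - 0.5Q)q_I - (100q_I). Setting ∂π_I/∂q_I = 0: 164 - q_I - (1/2)(q_N + q_F) = 0.
Flint's first-order condition: 192 - q_F - (1/2)(q_N + q_I) = 0.
Adding the 3 first-order conditions: 607 − 2Q = 0, so Q = 607/2.
Back-substituting: q_N = (251 − 607/4)/(1/2) = 397/2, q_I = (164 − 607/4)/(1/2) = 49/2, q_F = (192 − 607/4)/(1/2) = 161/2.

80.50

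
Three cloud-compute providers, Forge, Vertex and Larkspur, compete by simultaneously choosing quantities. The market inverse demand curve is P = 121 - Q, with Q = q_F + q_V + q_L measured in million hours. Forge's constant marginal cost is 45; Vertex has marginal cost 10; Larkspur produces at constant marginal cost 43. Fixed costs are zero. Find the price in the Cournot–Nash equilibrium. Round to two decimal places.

54.75

Forge's profit: π_F = (121 - Q)q_F - (45q_F). Setting ∂π_F/∂q_F = 0: 76 - 2q_F - (q_V + q_L) = 0.
Vertex's first-order condition: 111 - 2q_V - (q_F + q_L) = 0.
Larkspur's profit: π_L = (121 - Q)q_L - (43q_L). Setting ∂π_L/∂q_L = 0: 78 - 2q_L - (q_F + q_V) = 0.
Adding the 3 conditions: 265 − 2Q − 2Q = 0, i.e. Q = 265/4.
Back-substituting: q_F = (76 − 265/4) = 39/4, q_V = (111 − 265/4) = 179/4, q_L = (78 − 265/4) = 47/4.
Total output Q = 265/4, so price P = 121 - 265/4 = 219/4.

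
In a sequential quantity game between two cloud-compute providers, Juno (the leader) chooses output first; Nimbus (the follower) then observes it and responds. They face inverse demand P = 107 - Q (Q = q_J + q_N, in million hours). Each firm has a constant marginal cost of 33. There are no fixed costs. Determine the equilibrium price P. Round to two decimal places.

51.50

Solve by backward induction. Given q_J, the follower Nimbus maximises π_N = (107 - q_J - q_N)q_N - 33q_N.
∂π_N/∂q_N = 74 - q_J - 2q_N = 0 gives the reaction function q_N = (74 - q_J)/2.
The leader anticipates this reaction. Substituting into P = 107 - Q gives P = 70 - (1/2)q_J, so π_J = (70 - (1/2)q_J)q_J - 33q_J.
Maximising: ∂π_J/∂q_J = 37 - q_J = 0, giving q_J = 37.
Then q_N = (74 - 37)/2 = 37/2.
Total output Q = 111/2, so price P = 107 - 111/2 = 103/2.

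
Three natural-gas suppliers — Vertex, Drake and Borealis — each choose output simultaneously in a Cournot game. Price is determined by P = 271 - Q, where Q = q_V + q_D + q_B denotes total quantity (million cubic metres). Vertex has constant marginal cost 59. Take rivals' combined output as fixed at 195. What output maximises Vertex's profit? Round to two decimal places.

8.50

With rivals' combined output fixed at 195, Vertex's profit is π_V = (271 - 195 - q_V)q_V - (59q_V) = (76 - q_V)q_V - (59q_V).
∂π_V/∂q_V = 17 - 2q_V = 0, so q_V = 17/2.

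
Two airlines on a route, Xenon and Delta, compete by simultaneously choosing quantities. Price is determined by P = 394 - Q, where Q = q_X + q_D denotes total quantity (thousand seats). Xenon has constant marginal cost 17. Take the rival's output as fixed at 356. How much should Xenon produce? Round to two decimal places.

10.50

With the rival's output fixed at 356, Xenon's profit is π_X = (394 - 356 - q_X)q_X - (17q_X) = (38 - q_X)q_X - (17q_X).
∂π_X/∂q_X = 21 - 2q_X = 0, so q_X = 21/2.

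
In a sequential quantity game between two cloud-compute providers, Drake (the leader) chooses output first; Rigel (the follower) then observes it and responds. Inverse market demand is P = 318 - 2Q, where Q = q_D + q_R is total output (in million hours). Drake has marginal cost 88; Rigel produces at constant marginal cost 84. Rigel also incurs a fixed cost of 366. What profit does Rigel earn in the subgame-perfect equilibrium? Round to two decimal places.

Solve by backward induction. Given q_D, the follower Rigel maximises π_R = (318 - 2q_D - 2q_R)q_R - 84q_R.
Follower FOC: 234 - 2q_D - 4q_R = 0, so q_R(q_D) = (234 - 2q_D)/4.
Drake substitutes q_R(q_D) into its own profit: π_D = q_D(318 - 2q_D - (234 - 2q_D)/2) - 88q_D = (201 - q_D)q_D - 88q_D.
Leader FOC: 113 - 2q_D = 0, so q_D = 113/2.
Then q_R = (234 - 2·(113/2))/4 = 121/4.
Price P = 318 - 2·(347/4) = 289/2.
Rigel's profit: (289/2 - 84)·(121/4) - 366 = 1464.1250.

1464.13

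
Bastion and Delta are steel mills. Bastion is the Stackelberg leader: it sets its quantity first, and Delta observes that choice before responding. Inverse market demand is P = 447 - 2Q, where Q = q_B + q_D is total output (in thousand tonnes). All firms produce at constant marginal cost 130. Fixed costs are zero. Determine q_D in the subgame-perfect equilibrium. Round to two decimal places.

39.63

Solve by backward induction. Given q_B, the follower Delta maximises π_D = (447 - 2q_B - 2q_D)q_D - 130q_D.
Follower FOC: 317 - 2q_B - 4q_D = 0, so q_D(q_B) = (317 - 2q_B)/4.
Bastion substitutes q_D(q_B) into its own profit: π_B = q_B(447 - 2q_B - (317 - 2q_B)/2) - 130q_B = (577/2 - q_B)q_B - 130q_B.
Leader FOC: 317/2 - 2q_B = 0, so q_B = 317/4.
Then q_D = (317 - 2·(317/4))/4 = 317/8.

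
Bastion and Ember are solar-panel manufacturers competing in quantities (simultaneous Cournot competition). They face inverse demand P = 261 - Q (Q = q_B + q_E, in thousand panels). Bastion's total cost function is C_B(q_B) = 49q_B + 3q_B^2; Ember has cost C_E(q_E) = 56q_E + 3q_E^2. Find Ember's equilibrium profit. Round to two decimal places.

2055.11

Bastion's profit: π_B = (261 - Q)q_B - (49q_B + 3q_B²). Setting ∂π_B/∂q_B = 0: 212 - 8q_B - (q_E) = 0.
Ember's profit: π_E = (261 - Q)q_E - (56q_E + 3q_E²). Setting ∂π_E/∂q_E = 0: 205 - 8q_E - (q_B) = 0.
Rearranging gives the reaction functions q_B = (212 - q_E)/8 and q_E = (205 - q_B)/8.
Solving the pair: q_B = 71/3, q_E = 68/3.
Price P = 261 - 139/3 = 644/3.
Ember's profit: (644/3)·(68/3) - 56·(68/3) - 3(68/3)² = 2055.1111.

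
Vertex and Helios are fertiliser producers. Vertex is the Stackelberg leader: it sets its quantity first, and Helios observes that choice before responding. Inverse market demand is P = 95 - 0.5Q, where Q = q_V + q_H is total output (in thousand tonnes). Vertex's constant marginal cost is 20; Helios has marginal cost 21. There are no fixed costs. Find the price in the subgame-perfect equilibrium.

39

The follower Helios best-responds to any q_V: π_H = (95 - 0.5Q)q_H - 21q_H.
Setting the follower's marginal profit to zero, 74 - (1/2)q_V - q_H = 0, i.e. q_H = (74 - (1/2)q_V).
The leader anticipates this reaction. Substituting into P = 95 - 0.5Q gives P = 58 - (1/4)q_V, so π_V = (58 - (1/4)q_V)q_V - 20q_V.
Leader FOC: 38 - (1/2)q_V = 0, so q_V = 76.
Then q_H = (74 - (1/2)·76) = 36.
Total output Q = 112, so price P = 95 - (1/2)·112 = 39.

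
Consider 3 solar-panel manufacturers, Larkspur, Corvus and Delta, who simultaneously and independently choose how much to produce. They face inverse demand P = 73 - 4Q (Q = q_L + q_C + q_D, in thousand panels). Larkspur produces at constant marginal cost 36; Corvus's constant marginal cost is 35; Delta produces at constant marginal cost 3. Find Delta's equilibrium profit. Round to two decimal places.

284.77

Larkspur's profit: π_L = (73 - 4Q)q_L - (36q_L). Setting ∂π_L/∂q_L = 0: 37 - 8q_L - 4(q_C + q_D) = 0.
Corvus's profit: π_C = (73 - 4Q)q_C - (35q_C). Setting ∂π_C/∂q_C = 0: 38 - 8q_C - 4(q_L + q_D) = 0.
Delta's first-order condition: 70 - 8q_D - 4(q_L + q_C) = 0.
Adding the 3 first-order conditions: 145 − 16Q = 0, so Q = 145/16.
Back-substituting: q_L = (37 − 145/4)/4 = 3/16, q_C = (38 − 145/4)/4 = 7/16, q_D = (70 − 145/4)/4 = 135/16.
Price P = 73 - 4·(145/16) = 147/4.
Delta's profit: (147/4 - 3)·(135/16) = 284.7656.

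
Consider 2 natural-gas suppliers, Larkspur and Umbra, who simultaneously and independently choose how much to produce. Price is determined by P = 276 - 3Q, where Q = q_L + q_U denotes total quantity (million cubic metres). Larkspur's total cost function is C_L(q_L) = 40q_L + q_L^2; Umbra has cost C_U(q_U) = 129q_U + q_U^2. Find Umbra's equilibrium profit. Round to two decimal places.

Larkspur's profit: π_L = (276 - 3Q)q_L - (40q_L + q_L²). Setting ∂π_L/∂q_L = 0: 236 - 8q_L - 3(q_U) = 0.
Umbra's profit: π_U = (276 - 3Q)q_U - (129q_U + q_U²). Setting ∂π_U/∂q_U = 0: 147 - 8q_U - 3(q_L) = 0.
Rearranging gives the reaction functions q_L = (236 - 3q_U)/8 and q_U = (147 - 3q_L)/8.
Substituting one into the other gives q_L = 1447/55 and q_U = 468/55.
Price P = 276 - 3·(383/11) = 1887/11.
Umbra's profit: (1887/11)·(468/55) - 129·(468/55) - (468/55)² = 289.6185.

289.62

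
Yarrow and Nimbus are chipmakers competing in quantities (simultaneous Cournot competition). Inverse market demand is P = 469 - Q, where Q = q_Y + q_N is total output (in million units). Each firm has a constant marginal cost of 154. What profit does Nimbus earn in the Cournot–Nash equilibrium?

11025

A representative firm's profit is π_i = q_i(469 - Q) - 154q_i.
First-order condition (treating rivals' output as given): 315 - 2q_i - q_j = 0.
With identical firms every q_j equals q_i, so q_j = q_i and 315 = 3q_i, giving q_i = 105.
Price P = 469 - 210 = 259.
Nimbus's profit: (259 - 154)·105 = 11025.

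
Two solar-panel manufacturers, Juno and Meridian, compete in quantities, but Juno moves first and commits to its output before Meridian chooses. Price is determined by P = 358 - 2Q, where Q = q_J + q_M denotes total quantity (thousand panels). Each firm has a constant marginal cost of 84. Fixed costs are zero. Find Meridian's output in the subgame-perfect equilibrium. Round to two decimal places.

34.25

Solve by backward induction. Given q_J, the follower Meridian maximises π_M = (358 - 2q_J - 2q_M)q_M - 84q_M.
Follower FOC: 274 - 2q_J - 4q_M = 0, so q_M(q_J) = (274 - 2q_J)/4.
Juno substitutes q_M(q_J) into its own profit: π_J = q_J(358 - 2q_J - (274 - 2q_J)/2) - 84q_J = (221 - q_J)q_J - 84q_J.
The leader's first-order condition 137 - 2q_J = 0 yields q_J = 137/2.
Then q_M = (274 - 2·(137/2))/4 = 137/4.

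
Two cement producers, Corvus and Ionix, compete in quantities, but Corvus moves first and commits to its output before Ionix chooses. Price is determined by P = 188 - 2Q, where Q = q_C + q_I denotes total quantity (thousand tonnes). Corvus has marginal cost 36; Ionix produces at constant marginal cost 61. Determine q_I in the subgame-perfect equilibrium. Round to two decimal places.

9.63

Solve by backward induction. Given q_C, the follower Ionix maximises π_I = (188 - 2q_C - 2q_I)q_I - 61q_I.
Follower FOC: 127 - 2q_C - 4q_I = 0, so q_I(q_C) = (127 - 2q_C)/4.
The leader anticipates this reaction. Substituting into P = 188 - 2Q gives P = 249/2 - q_C, so π_C = (249/2 - q_C)q_C - 36q_C.
Leader FOC: 177/2 - 2q_C = 0, so q_C = 177/4.
Then q_I = (127 - 2·(177/4))/4 = 77/8.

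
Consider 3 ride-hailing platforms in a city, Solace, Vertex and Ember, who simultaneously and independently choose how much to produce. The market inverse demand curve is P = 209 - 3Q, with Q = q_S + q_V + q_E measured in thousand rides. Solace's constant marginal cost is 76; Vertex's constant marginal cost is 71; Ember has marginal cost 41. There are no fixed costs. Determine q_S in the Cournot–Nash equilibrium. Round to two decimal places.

Solace's profit: π_S = (209 - 3Q)q_S - (76q_S). Setting ∂π_S/∂q_S = 0: 133 - 6q_S - 3(q_V + q_E) = 0.
Vertex's first-order condition: 138 - 6q_V - 3(q_S + q_E) = 0.
Ember's first-order condition: 168 - 6q_E - 3(q_S + q_V) = 0.
Summing all 3 equations gives 439 − 12Q = 0, hence Q = 439/12.
Back-substituting: q_S = (133 − 439/4)/3 = 31/4, q_V = (138 − 439/4)/3 = 113/12, q_E = (168 − 439/4)/3 = 233/12.

7.75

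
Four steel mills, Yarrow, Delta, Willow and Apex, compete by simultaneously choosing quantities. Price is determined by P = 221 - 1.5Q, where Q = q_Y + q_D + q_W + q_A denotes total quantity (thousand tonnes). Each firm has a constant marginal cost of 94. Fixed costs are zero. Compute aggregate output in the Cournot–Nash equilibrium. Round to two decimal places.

Each firm earns π_i = (221 - 1.5Q)q_i - 94q_i.
Setting ∂π_i/∂q_i = 0 with rivals' quantities fixed: 127 - 3q_i - (3/2)·Σ_{j≠i} q_j = 0.
With identical firms every q_j equals q_i, so Σ_{j≠i} q_j = 3q_i and 127 = (15/2)q_i, giving q_i = 254/15.
Total output Q = 254/15 + 254/15 + 254/15 + 254/15 = 1016/15.

67.73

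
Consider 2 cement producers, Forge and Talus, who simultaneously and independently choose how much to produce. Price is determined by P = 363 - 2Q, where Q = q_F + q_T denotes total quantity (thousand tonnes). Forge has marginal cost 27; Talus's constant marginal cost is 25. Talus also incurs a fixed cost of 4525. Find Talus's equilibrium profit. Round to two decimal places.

Forge's profit: π_F = (363 - 2Q)q_F - (27q_F). Setting ∂π_F/∂q_F = 0: 336 - 4q_F - 2(q_T) = 0.
Talus's first-order condition: 338 - 4q_T - 2(q_F) = 0.
Best responses: q_F = (336 - 2q_T)/4, q_T = (338 - 2q_F)/4.
Substituting one into the other gives q_F = 167/3 and q_T = 170/3.
Price P = 363 - 2·(337/3) = 415/3.
Talus's profit: (415/3 - 25)·(170/3) - 4525 = 1897.2222.

1897.22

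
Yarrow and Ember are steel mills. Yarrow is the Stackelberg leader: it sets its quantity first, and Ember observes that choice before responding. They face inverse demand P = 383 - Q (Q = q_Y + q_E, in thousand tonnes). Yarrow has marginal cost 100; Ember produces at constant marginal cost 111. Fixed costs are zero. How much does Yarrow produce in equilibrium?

Solve by backward induction. Given q_Y, the follower Ember maximises π_E = (383 - q_Y - q_E)q_E - 111q_E.
Follower FOC: 272 - q_Y - 2q_E = 0, so q_E(q_Y) = (272 - q_Y)/2.
Yarrow substitutes q_E(q_Y) into its own profit: π_Y = q_Y(383 - q_Y - (272 - q_Y)/2) - 100q_Y = (247 - (1/2)q_Y)q_Y - 100q_Y.
The leader's first-order condition 147 - q_Y = 0 yields q_Y = 147.
Then q_E = (272 - 147)/2 = 125/2.

147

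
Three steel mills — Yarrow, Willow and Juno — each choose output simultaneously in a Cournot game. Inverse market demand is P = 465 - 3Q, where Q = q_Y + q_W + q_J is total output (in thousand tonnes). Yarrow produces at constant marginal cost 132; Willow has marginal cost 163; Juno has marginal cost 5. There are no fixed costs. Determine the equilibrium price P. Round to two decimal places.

Yarrow's profit: π_Y = (465 - 3Q)q_Y - (132q_Y). Setting ∂π_Y/∂q_Y = 0: 333 - 6q_Y - 3(q_W + q_J) = 0.
Willow's profit: π_W = (465 - 3Q)q_W - (163q_W). Setting ∂π_W/∂q_W = 0: 302 - 6q_W - 3(q_Y + q_J) = 0.
Juno's first-order condition: 460 - 6q_J - 3(q_Y + q_W) = 0.
Summing all 3 equations gives 1095 − 12Q = 0, hence Q = 365/4.
Back-substituting: q_Y = (333 − 1095/4)/3 = 79/4, q_W = (302 − 1095/4)/3 = 113/12, q_J = (460 − 1095/4)/3 = 745/12.
Total output Q = 365/4, so price P = 465 - 3·(365/4) = 765/4.

191.25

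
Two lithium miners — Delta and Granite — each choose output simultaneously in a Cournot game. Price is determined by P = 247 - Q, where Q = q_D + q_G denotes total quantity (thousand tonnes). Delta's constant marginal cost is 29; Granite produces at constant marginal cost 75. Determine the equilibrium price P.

117

Delta's profit: π_D = (247 - Q)q_D - (29q_D). Setting ∂π_D/∂q_D = 0: 218 - 2q_D - (q_G) = 0.
Granite's profit: π_G = (247 - Q)q_G - (75q_G). Setting ∂π_G/∂q_G = 0: 172 - 2q_G - (q_D) = 0.
Rearranging gives the reaction functions q_D = (218 - q_G)/2 and q_G = (172 - q_D)/2.
Solving the pair: q_D = 88, q_G = 42.
Total output Q = 130, so price P = 247 - 130 = 117.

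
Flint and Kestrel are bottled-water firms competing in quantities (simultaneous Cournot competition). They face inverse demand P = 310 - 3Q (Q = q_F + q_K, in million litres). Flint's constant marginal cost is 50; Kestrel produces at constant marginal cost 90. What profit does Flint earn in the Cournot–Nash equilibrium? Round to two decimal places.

3333.33

Flint's profit: π_F = (310 - 3Q)q_F - (50q_F). Setting ∂π_F/∂q_F = 0: 260 - 6q_F - 3(q_K) = 0.
Kestrel's profit: π_K = (310 - 3Q)q_K - (90q_K). Setting ∂π_K/∂q_K = 0: 220 - 6q_K - 3(q_F) = 0.
So q_F = (260 - 3q_K)/6 and q_K = (220 - 3q_F)/6.
Substituting one into the other gives q_F = 100/3 and q_K = 20.
Price P = 310 - 3·(160/3) = 150.
Flint's profit: (150 - 50)·(100/3) = 3333.3333.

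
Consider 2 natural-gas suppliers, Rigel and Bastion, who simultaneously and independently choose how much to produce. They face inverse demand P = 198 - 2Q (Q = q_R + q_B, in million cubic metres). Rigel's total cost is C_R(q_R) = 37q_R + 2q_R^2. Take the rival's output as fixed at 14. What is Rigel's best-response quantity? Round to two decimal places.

16.63

With the rival's output fixed at 14, Rigel's profit is π_R = (198 - 2·14 - 2q_R)q_R - (37q_R + 2q_R²) = (170 - 2q_R)q_R - (37q_R + 2q_R²).
∂π_R/∂q_R = 133 - 8q_R = 0, so q_R = 133/8.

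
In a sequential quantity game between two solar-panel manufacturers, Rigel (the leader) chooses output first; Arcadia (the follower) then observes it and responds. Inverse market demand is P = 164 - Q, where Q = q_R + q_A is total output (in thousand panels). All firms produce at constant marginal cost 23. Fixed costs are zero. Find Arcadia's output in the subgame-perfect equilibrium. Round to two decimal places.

Solve by backward induction. Given q_R, the follower Arcadia maximises π_A = (164 - q_R - q_A)q_A - 23q_A.
Follower FOC: 141 - q_R - 2q_A = 0, so q_A(q_R) = (141 - q_R)/2.
The leader anticipates this reaction. Substituting into P = 164 - Q gives P = 187/2 - (1/2)q_R, so π_R = (187/2 - (1/2)q_R)q_R - 23q_R.
Maximising: ∂π_R/∂q_R = 141/2 - q_R = 0, giving q_R = 141/2.
Then q_A = (141 - 141/2)/2 = 141/4.

35.25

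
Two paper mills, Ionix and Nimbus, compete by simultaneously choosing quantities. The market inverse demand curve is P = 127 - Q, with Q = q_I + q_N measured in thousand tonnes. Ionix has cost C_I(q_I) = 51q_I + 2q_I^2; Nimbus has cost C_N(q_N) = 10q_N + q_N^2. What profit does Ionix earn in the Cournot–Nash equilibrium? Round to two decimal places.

198.31

Ionix's profit: π_I = (127 - Q)q_I - (51q_I + 2q_I²). Setting ∂π_I/∂q_I = 0: 76 - 6q_I - (q_N) = 0.
Nimbus's first-order condition: 117 - 4q_N - (q_I) = 0.
Rearranging gives the reaction functions q_I = (76 - q_N)/6 and q_N = (117 - q_I)/4.
Substituting one into the other gives q_I = 187/23 and q_N = 626/23.
Price P = 127 - 813/23 = 91.6522.
Ionix's profit: 91.6522·(187/23) - 51·(187/23) - 2(187/23)² = 198.3119.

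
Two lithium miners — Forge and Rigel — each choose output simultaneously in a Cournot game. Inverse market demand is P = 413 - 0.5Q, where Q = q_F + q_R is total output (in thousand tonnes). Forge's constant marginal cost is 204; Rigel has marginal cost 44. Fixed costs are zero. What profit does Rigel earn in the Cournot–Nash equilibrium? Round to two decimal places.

Forge's profit: π_F = (413 - 0.5Q)q_F - (204q_F). Setting ∂π_F/∂q_F = 0: 209 - q_F - (1/2)(q_R) = 0.
Rigel's profit: π_R = (413 - 0.5Q)q_R - (44q_R). Setting ∂π_R/∂q_R = 0: 369 - q_R - (1/2)(q_F) = 0.
Rearranging gives the reaction functions q_F = (209 - (1/2)q_R) and q_R = (369 - (1/2)q_F).
Substituting one into the other gives q_F = 98/3 and q_R = 1058/3.
Price P = 413 - (1/2)·(1156/3) = 661/3.
Rigel's profit: (661/3 - 44)·(1058/3) = 62186.8889.

62186.89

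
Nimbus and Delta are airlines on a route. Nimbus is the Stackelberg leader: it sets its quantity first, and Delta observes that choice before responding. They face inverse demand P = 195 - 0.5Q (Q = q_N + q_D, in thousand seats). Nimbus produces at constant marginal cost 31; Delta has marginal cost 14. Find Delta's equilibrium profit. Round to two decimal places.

5778.13

Solve by backward induction. Given q_N, the follower Delta maximises π_D = (195 - (1/2)q_N - (1/2)q_D)q_D - 14q_D.
Setting the follower's marginal profit to zero, 181 - (1/2)q_N - q_D = 0, i.e. q_D = (181 - (1/2)q_N).
Nimbus substitutes q_D(q_N) into its own profit: π_N = q_N(195 - (1/2)q_N - (181 - (1/2)q_N)/2) - 31q_N = (209/2 - (1/4)q_N)q_N - 31q_N.
The leader's first-order condition 147/2 - (1/2)q_N = 0 yields q_N = 147.
Then q_D = (181 - (1/2)·147) = 215/2.
Price P = 195 - (1/2)·(509/2) = 271/4.
Delta's profit: (271/4 - 14)·(215/2) = 5778.1250.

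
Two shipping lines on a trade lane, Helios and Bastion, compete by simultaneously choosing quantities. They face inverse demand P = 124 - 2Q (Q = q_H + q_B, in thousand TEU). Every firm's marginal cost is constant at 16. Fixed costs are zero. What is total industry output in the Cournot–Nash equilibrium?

36

Each firm earns π_i = (124 - 2Q)q_i - 16q_i.
Setting ∂π_i/∂q_i = 0 with rivals' quantities fixed: 108 - 4q_i - 2q_j = 0.
With identical firms every q_j equals q_i, so q_j = q_i and 108 = 6q_i, giving q_i = 18.
Total output Q = 18 + 18 = 36.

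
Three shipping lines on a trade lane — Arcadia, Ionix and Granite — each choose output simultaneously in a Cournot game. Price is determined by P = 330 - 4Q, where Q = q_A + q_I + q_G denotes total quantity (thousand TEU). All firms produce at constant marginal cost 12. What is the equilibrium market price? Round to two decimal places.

Each firm earns π_i = (330 - 4Q)q_i - 12q_i.
First-order condition (treating rivals' output as given): 318 - 8q_i - 4·Σ_{j≠i} q_j = 0.
By symmetry each firm produces the same amount; substituting Σ_{j≠i} q_j = 2q_i yields q_i = 318/16 = 159/8.
Total output Q = 477/8, so price P = 330 - 4·(477/8) = 183/2.

91.50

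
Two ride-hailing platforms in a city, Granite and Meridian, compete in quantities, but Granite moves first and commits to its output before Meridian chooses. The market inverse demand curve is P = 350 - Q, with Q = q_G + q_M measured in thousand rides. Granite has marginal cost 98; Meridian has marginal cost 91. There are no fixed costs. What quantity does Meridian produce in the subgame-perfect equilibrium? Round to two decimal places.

Solve by backward induction. Given q_G, the follower Meridian maximises π_M = (350 - q_G - q_M)q_M - 91q_M.
∂π_M/∂q_M = 259 - q_G - 2q_M = 0 gives the reaction function q_M = (259 - q_G)/2.
Granite substitutes q_M(q_G) into its own profit: π_G = q_G(350 - q_G - (259 - q_G)/2) - 98q_G = (441/2 - (1/2)q_G)q_G - 98q_G.
Leader FOC: 245/2 - q_G = 0, so q_G = 245/2.
Then q_M = (259 - 245/2)/2 = 273/4.

68.25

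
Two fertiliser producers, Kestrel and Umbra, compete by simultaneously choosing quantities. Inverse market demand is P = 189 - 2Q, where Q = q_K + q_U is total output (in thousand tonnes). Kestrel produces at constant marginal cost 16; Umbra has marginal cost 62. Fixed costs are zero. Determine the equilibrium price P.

Kestrel's profit: π_K = (189 - 2Q)q_K - (16q_K). Setting ∂π_K/∂q_K = 0: 173 - 4q_K - 2(q_U) = 0.
Umbra's first-order condition: 127 - 4q_U - 2(q_K) = 0.
Rearranging gives the reaction functions q_K = (173 - 2q_U)/4 and q_U = (127 - 2q_K)/4.
Solving the pair: q_K = 73/2, q_U = 27/2.
Total output Q = 50, so price P = 189 - 2·50 = 89.

89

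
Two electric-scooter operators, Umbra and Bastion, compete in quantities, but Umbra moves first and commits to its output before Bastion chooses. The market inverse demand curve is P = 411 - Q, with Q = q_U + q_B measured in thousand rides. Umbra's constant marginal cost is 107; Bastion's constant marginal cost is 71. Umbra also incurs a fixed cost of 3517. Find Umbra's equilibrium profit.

5461

Solve by backward induction. Given q_U, the follower Bastion maximises π_B = (411 - q_U - q_B)q_B - 71q_B.
∂π_B/∂q_B = 340 - q_U - 2q_B = 0 gives the reaction function q_B = (340 - q_U)/2.
The leader anticipates this reaction. Substituting into P = 411 - Q gives P = 241 - (1/2)q_U, so π_U = (241 - (1/2)q_U)q_U - 107q_U.
Leader FOC: 134 - q_U = 0, so q_U = 134.
Then q_B = (340 - 134)/2 = 103.
Price P = 411 - 237 = 174.
Umbra's profit: (174 - 107)·134 - 3517 = 5461.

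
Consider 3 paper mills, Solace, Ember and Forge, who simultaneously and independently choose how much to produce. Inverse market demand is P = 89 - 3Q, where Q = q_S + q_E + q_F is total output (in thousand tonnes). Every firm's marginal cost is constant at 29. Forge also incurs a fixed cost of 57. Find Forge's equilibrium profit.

18

Each firm earns π_i = (89 - 3Q)q_i - 29q_i.
First-order condition (treating rivals' output as given): 60 - 6q_i - 3·Σ_{j≠i} q_j = 0.
With identical firms every q_j equals q_i, so Σ_{j≠i} q_j = 2q_i and 60 = 12q_i, giving q_i = 5.
Price P = 89 - 3·15 = 44.
Forge's profit: (44 - 29)·5 - 57 = 18.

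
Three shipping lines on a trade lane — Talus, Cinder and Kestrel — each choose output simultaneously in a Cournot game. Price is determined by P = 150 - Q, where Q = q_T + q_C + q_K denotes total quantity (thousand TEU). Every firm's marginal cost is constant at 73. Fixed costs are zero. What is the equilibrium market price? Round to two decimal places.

92.25

Each firm earns π_i = (150 - Q)q_i - 73q_i.
First-order condition (treating rivals' output as given): 77 - 2q_i - Σ_{j≠i} q_j = 0.
By symmetry each firm produces the same amount; substituting Σ_{j≠i} q_j = 2q_i yields q_i = 77/4.
Total output Q = 231/4, so price P = 150 - 231/4 = 369/4.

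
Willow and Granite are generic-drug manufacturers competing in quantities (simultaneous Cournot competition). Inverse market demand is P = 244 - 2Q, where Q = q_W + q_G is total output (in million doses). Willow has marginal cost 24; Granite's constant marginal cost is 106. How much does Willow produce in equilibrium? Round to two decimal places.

50.33

Willow's profit: π_W = (244 - 2Q)q_W - (24q_W). Setting ∂π_W/∂q_W = 0: 220 - 4q_W - 2(q_G) = 0.
Granite's first-order condition: 138 - 4q_G - 2(q_W) = 0.
Best responses: q_W = (220 - 2q_G)/4, q_G = (138 - 2q_W)/4.
Substituting one into the other gives q_W = 151/3 and q_G = 28/3.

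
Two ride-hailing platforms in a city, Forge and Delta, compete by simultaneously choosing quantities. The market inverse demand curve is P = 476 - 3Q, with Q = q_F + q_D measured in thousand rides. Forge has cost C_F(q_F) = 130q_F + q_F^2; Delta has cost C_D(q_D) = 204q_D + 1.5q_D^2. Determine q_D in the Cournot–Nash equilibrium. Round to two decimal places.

Forge's profit: π_F = (476 - 3Q)q_F - (130q_F + q_F²). Setting ∂π_F/∂q_F = 0: 346 - 8q_F - 3(q_D) = 0.
Delta's profit: π_D = (476 - 3Q)q_D - (204q_D + (3/2)q_D²). Setting ∂π_D/∂q_D = 0: 272 - 9q_D - 3(q_F) = 0.
Best responses: q_F = (346 - 3q_D)/8, q_D = (272 - 3q_F)/9.
Solving the pair: q_F = 766/21, q_D = 1138/63.

18.06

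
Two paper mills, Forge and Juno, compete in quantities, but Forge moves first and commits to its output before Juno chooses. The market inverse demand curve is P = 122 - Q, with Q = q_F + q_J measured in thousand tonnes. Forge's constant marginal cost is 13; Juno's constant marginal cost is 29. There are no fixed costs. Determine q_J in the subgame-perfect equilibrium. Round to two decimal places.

The follower Juno best-responds to any q_F: π_J = (122 - Q)q_J - 29q_J.
Follower FOC: 93 - q_F - 2q_J = 0, so q_J(q_F) = (93 - q_F)/2.
The leader anticipates this reaction. Substituting into P = 122 - Q gives P = 151/2 - (1/2)q_F, so π_F = (151/2 - (1/2)q_F)q_F - 13q_F.
Maximising: ∂π_F/∂q_F = 125/2 - q_F = 0, giving q_F = 125/2.
Then q_J = (93 - 125/2)/2 = 61/4.

15.25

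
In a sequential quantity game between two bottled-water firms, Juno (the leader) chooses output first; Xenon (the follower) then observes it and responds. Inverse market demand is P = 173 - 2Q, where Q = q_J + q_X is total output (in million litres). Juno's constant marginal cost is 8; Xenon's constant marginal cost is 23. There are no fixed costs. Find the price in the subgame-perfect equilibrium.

The follower Xenon best-responds to any q_J: π_X = (173 - 2Q)q_X - 23q_X.
Setting the follower's marginal profit to zero, 150 - 2q_J - 4q_X = 0, i.e. q_X = (150 - 2q_J)/4.
The leader anticipates this reaction. Substituting into P = 173 - 2Q gives P = 98 - q_J, so π_J = (98 - q_J)q_J - 8q_J.
Leader FOC: 90 - 2q_J = 0, so q_J = 45.
Then q_X = (150 - 2·45)/4 = 15.
Total output Q = 60, so price P = 173 - 2·60 = 53.

53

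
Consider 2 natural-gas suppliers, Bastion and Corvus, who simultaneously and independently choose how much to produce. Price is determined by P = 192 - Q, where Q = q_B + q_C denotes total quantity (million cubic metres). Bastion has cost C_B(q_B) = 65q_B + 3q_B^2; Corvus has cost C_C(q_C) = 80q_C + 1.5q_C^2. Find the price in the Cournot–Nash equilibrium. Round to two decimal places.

Bastion's profit: π_B = (192 - Q)q_B - (65q_B + 3q_B²). Setting ∂π_B/∂q_B = 0: 127 - 8q_B - (q_C) = 0.
Corvus's profit: π_C = (192 - Q)q_C - (80q_C + (3/2)q_C²). Setting ∂π_C/∂q_C = 0: 112 - 5q_C - (q_B) = 0.
Rearranging gives the reaction functions q_B = (127 - q_C)/8 and q_C = (112 - q_B)/5.
Substituting one into the other gives q_B = 523/39 and q_C = 769/39.
Total output Q = 1292/39, so price P = 192 - 1292/39 = 158.8718.

158.87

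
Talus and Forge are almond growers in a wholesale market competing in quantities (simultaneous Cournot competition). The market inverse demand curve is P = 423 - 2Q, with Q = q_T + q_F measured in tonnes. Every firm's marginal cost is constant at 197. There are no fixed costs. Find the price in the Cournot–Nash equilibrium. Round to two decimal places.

272.33

A representative firm's profit is π_i = q_i(423 - 2Q) - 197q_i.
Setting ∂π_i/∂q_i = 0 with rivals' quantities fixed: 226 - 4q_i - 2q_j = 0.
With identical firms every q_j equals q_i, so q_j = q_i and 226 = 6q_i, giving q_i = 113/3.
Total output Q = 226/3, so price P = 423 - 2·(226/3) = 817/3.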